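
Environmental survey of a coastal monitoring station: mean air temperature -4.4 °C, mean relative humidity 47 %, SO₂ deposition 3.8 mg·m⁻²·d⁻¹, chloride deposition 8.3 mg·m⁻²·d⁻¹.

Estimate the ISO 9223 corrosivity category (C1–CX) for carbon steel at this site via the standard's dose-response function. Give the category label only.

carbon steel: f(T) = +0.150·(T−10) [T≤10 °C] = -2.1600
  Pd branch = 1.77·Pd^0.52·e^(0.02·RH+f) = 1.046 μm/a
  Cl⁻ term: 0.102·8.3^0.62·exp(0.033·47+0.04·-4.4) = 1.498
  r_corr = 1.046 + 1.498 = 2.544 μm/a
2.54 μm/a falls in (1.3, 25] for carbon steel → category C2

C2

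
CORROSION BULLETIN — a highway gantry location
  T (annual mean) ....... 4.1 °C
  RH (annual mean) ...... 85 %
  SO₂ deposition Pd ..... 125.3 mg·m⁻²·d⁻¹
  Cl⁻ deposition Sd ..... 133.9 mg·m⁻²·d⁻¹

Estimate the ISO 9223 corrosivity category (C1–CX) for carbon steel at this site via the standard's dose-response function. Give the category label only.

C5

carbon steel: f(T) = +0.150·(T−10) [T≤10 °C] = -0.8850
  SO₂ term: 1.77·125.3^0.52·exp(0.02·85-0.8850) = 49.3
  Sd branch = 0.102·Sd^0.62·e^(0.033·RH+0.04·T) = 41.36 μm/a
  r_corr = 49.3 + 41.36 = 90.67 μm/a
90.7 μm/a falls in (80, 200] for carbon steel → category C5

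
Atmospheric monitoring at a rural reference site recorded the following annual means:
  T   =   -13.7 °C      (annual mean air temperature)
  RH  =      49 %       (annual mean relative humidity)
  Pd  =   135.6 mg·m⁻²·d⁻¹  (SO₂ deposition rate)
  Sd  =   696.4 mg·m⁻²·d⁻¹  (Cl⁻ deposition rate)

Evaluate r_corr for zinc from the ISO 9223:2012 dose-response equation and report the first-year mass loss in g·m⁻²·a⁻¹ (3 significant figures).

zinc: f(T) = +0.038·(T−10) [T≤10 °C] = -0.9006
  sulphur-dioxide contribution → 0.4331 μm/a
  chloride contribution → 0.3373 μm/a
  total first-year rate 0.7703 μm/a
Convert to mass loss: 0.7703 μm/a × 7.14 g/cm³ = 5.5 g·m⁻²·a⁻¹

r_corr = 5.50 g·m⁻²·a⁻¹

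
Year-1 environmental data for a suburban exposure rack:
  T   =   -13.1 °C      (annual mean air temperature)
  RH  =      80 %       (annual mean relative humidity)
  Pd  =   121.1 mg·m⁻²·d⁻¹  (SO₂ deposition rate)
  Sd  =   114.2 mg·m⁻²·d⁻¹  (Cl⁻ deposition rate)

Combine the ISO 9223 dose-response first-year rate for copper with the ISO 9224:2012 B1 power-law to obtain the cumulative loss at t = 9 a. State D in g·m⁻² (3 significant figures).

D(9) = 17.8 g·m⁻²

copper: temperature factor f = +0.126·(-23.1) = -2.9106
  Pd branch = 0.0053·Pd^0.26·e^(0.059·RH+f) = 0.1126 μm/a
  Sd branch = 0.01025·Sd^0.27·e^(0.036·RH+0.049·T) = 0.3454 μm/a
  sum: 0.1126 + 0.3454 → r_corr = 0.458 μm/a
ISO 9224: D(t) = r_corr · t^b with b = 0.667 (copper, B1)
  D(9) = 0.458 × 9^0.667 = 0.458 × 4.33 = 1.983 μm
  Mass loss = 1.983 μm × 8.96 g/cm³ = 17.77 g·m⁻²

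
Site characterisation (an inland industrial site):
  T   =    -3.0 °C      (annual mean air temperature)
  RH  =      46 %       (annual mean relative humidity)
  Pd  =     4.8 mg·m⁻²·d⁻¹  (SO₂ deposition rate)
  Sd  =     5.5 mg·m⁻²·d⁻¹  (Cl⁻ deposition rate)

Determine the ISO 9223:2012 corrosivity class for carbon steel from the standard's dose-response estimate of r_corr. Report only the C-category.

C2

carbon steel: f(T) = +0.150·(T−10) [T≤10 °C] = -1.9500
  Pd branch = 1.77·Pd^0.52·e^(0.02·RH+f) = 1.429 μm/a
  Cl⁻ term: 0.102·5.5^0.62·exp(0.033·46+0.04·-3.0) = 1.188
  r_corr = 1.429 + 1.188 = 2.616 μm/a
Category bounds: 1.3…25 μm/a bracket r_corr ⇒ C2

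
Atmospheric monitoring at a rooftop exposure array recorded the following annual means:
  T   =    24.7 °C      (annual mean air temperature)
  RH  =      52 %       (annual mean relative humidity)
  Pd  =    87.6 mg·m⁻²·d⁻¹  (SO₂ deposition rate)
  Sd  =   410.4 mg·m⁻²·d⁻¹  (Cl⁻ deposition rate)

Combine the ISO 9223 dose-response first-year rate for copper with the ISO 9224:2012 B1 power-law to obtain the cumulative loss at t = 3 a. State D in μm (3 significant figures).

D(3) = 2.60 μm

copper: temperature factor f = -0.080·(14.7) = -1.1760
  SO₂ term: 0.0053·87.6^0.26·exp(0.059·52-1.1760) = 0.1125
  Cl⁻ term: 0.01025·410.4^0.27·exp(0.036·52+0.049·24.7) = 1.135
  r_corr = 0.1125 + 1.135 = 1.247 μm/a
ISO 9224: D(t) = r_corr · t^b with b = 0.667 (copper, B1)
  D(3) = 1.247 × 3^0.667 = 1.247 × 2.081 = 2.595 μm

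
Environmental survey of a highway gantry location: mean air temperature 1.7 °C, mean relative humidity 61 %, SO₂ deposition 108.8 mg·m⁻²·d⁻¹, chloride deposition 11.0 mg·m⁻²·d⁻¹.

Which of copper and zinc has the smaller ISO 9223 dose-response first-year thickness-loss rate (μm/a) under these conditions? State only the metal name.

copper

copper: T≤10 °C ⇒ hinge +0.126·(1.7−10) = -1.0458
  SO₂ term: 0.0053·108.8^0.26·exp(0.059·61-1.0458) = 0.2305
  Cl⁻ term: 0.01025·11.0^0.27·exp(0.036·61+0.049·1.7) = 0.1913
  sum: 0.2305 + 0.1913 → r_corr = 0.4218 μm/a
zinc: T≤10 °C ⇒ hinge +0.038·(1.7−10) = -0.3154
  Pd branch = 0.0129·Pd^0.44·e^(0.046·RH+f) = 1.226 μm/a
  Cl⁻ term: 0.0175·11.0^0.57·exp(0.008·61+0.085·1.7) = 0.1292
  r_corr = 1.226 + 0.1292 = 1.355 μm/a
Ordering by μm/a: zinc (1.35) > copper (0.422)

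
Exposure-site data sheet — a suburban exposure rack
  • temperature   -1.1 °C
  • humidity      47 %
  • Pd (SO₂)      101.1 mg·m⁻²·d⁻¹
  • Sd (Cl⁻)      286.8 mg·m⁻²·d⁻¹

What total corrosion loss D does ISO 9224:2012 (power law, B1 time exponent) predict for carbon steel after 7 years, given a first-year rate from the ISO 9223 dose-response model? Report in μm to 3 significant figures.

carbon steel: f(T) = +0.150·(T−10) [T≤10 °C] = -1.6650
  sulphur-dioxide contribution → 9.453 μm/a
  chloride contribution → 15.37 μm/a
  ⇒ r_corr(carbon steel) = 24.83 μm/a
ISO 9224: D(t) = r_corr · t^b with b = 0.523 (carbon steel, B1)
  D(7) = 24.83 × 7^0.523 = 24.83 × 2.767 = 68.69 μm

D(7) = 68.7 μm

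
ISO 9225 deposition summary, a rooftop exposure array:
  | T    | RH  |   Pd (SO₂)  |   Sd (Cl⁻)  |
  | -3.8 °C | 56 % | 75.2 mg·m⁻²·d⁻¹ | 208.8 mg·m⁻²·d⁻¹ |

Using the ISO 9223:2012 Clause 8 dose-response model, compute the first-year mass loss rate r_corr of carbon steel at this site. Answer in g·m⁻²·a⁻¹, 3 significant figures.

carbon steel: T≤10 °C ⇒ hinge +0.150·(-3.8−10) = -2.0700
  sulphur-dioxide contribution → 6.472 μm/a
  chloride contribution → 15.25 μm/a
  ⇒ r_corr(carbon steel) = 21.73 μm/a
Convert to mass loss: 21.73 μm/a × 7.85 g/cm³ = 170.6 g·m⁻²·a⁻¹

r_corr = 171 g·m⁻²·a⁻¹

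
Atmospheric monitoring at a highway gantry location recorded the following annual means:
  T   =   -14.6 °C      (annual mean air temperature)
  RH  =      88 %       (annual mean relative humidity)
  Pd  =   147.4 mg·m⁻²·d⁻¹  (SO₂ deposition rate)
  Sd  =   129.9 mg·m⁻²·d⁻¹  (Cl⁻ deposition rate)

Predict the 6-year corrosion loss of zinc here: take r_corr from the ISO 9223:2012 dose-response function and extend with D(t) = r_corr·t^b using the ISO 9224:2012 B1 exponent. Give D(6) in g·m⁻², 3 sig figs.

zinc: f(T) = +0.038·(T−10) [T≤10 °C] = -0.9348
  SO₂ term: 0.0129·147.4^0.44·exp(0.046·88-0.9348) = 2.611
  Cl⁻ term: 0.0175·129.9^0.57·exp(0.008·88+0.085·-14.6) = 0.1639
  r_corr = 2.611 + 0.1639 = 2.775 μm/a
Long-term exponent b (ISO 9224 Table 2, B1) = 0.813
  D(6) = 2.775 × 6^0.813 = 2.775 × 4.292 = 11.91 μm
  Mass loss = 11.91 μm × 7.14 g/cm³ = 85.03 g·m⁻²

D(6) = 85.0 g·m⁻²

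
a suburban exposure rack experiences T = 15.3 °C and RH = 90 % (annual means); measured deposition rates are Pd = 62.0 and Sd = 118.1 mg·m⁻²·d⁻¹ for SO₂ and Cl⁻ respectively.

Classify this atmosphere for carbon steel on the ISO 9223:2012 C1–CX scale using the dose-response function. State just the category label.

C5

carbon steel: f(T) = -0.054·(T−10) [T>10 °C] = -0.2862
  Pd branch = 1.77·Pd^0.52·e^(0.02·RH+f) = 68.78 μm/a
  Sd branch = 0.102·Sd^0.62·e^(0.033·RH+0.04·T) = 70.64 μm/a
  sum: 68.78 + 70.64 → r_corr = 139.4 μm/a
Category bounds: 80…200 μm/a bracket r_corr ⇒ C5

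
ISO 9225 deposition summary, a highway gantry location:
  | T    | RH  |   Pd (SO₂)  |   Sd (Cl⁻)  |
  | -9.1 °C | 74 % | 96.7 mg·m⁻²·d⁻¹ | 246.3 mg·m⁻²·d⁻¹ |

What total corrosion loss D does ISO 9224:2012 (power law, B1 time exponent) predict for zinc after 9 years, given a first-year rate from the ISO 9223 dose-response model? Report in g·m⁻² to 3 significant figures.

zinc: temperature factor f = +0.038·(-19.1) = -0.7258
  Pd branch = 0.0129·Pd^0.44·e^(0.046·RH+f) = 1.404 μm/a
  Cl⁻ term: 0.0175·246.3^0.57·exp(0.008·74+0.085·-9.1) = 0.3368
  r_corr = 1.404 + 0.3368 = 1.741 μm/a
Long-term exponent b (ISO 9224 Table 2, B1) = 0.813
  D(9) = 1.741 × 9^0.813 = 1.741 × 5.968 = 10.39 μm
  Mass loss = 10.39 μm × 7.14 g/cm³ = 74.16 g·m⁻²

D(9) = 74.2 g·m⁻²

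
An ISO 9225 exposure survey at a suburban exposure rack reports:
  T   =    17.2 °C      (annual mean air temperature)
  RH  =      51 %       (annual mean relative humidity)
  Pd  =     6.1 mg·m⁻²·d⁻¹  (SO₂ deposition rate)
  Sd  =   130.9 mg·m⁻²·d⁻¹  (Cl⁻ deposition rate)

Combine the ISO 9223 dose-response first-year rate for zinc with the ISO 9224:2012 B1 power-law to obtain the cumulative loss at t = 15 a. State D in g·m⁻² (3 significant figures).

D(15) = 130 g·m⁻²

zinc: temperature factor f = -0.071·(7.2) = -0.5112
  SO₂ term: 0.0129·6.1^0.44·exp(0.046·51-0.5112) = 0.1791
  Sd branch = 0.0175·Sd^0.57·e^(0.008·RH+0.085·T) = 1.827 μm/a
  r_corr = 0.1791 + 1.827 = 2.006 μm/a
ISO 9224: D(t) = r_corr · t^b with b = 0.813 (zinc, B1)
  D(15) = 2.006 × 15^0.813 = 2.006 × 9.04 = 18.14 μm
  Mass loss = 18.14 μm × 7.14 g/cm³ = 129.5 g·m⁻²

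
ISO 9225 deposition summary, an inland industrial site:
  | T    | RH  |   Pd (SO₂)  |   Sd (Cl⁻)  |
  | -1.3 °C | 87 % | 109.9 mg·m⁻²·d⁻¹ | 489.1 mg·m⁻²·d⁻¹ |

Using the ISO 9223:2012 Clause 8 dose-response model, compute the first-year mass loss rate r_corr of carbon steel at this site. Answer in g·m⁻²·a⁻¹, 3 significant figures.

carbon steel: T≤10 °C ⇒ hinge +0.150·(-1.3−10) = -1.6950
  sulphur-dioxide contribution → 21.32 μm/a
  chloride contribution → 79.49 μm/a
  ⇒ r_corr(carbon steel) = 100.8 μm/a
Convert to mass loss: 100.8 μm/a × 7.85 g/cm³ = 791.4 g·m⁻²·a⁻¹

r_corr = 791 g·m⁻²·a⁻¹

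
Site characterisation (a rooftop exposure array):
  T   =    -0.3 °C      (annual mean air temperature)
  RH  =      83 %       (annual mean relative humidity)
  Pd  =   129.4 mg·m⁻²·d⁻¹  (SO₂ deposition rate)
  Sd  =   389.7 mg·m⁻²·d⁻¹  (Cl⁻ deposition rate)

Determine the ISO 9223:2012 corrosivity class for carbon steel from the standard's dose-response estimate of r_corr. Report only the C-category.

carbon steel: f(T) = +0.150·(T−10) [T≤10 °C] = -1.5450
  SO₂ term: 1.77·129.4^0.52·exp(0.02·83-1.5450) = 24.9
  Sd branch = 0.102·Sd^0.62·e^(0.033·RH+0.04·T) = 62.98 μm/a
  r_corr = 24.9 + 62.98 = 87.87 μm/a
87.9 μm/a falls in (80, 200] for carbon steel → category C5

C5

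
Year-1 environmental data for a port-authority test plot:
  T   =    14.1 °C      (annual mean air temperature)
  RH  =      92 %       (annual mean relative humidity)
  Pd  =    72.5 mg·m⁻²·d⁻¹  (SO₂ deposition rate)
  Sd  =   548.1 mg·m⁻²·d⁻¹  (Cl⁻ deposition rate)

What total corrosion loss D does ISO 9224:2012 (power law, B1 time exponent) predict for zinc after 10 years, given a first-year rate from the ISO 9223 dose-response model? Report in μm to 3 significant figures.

zinc: f(T) = -0.071·(T−10) [T>10 °C] = -0.2911
  sulphur-dioxide contribution → 4.372 μm/a
  chloride contribution → 4.409 μm/a
  total first-year rate 8.781 μm/a
Long-term exponent b (ISO 9224 Table 2, B1) = 0.813
  D(10) = 8.781 × 10^0.813 = 8.781 × 6.501 = 57.09 μm

D(10) = 57.1 μm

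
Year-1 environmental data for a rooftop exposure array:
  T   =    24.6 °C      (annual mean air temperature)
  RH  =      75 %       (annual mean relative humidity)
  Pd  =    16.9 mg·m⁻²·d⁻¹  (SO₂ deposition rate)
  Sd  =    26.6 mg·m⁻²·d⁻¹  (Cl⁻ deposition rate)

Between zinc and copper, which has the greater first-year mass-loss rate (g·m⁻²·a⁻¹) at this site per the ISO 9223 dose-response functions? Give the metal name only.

zinc

zinc: f(T) = -0.071·(T−10) [T>10 °C] = -1.0366
  sulphur-dioxide contribution → 0.5 μm/a
  chloride contribution → 1.675 μm/a
  total first-year rate 2.175 μm/a
  mass loss = 2.175 μm/a × 7.14 g/cm³ = 15.53 g·m⁻²·a⁻¹
copper: temperature factor f = -0.080·(14.6) = -1.1680
  sulphur-dioxide contribution → 0.2871 μm/a
  chloride contribution → 1.235 μm/a
  ⇒ r_corr(copper) = 1.522 μm/a
  mass loss = 1.522 μm/a × 8.96 g/cm³ = 13.63 g·m⁻²·a⁻¹
Ordering by g·m⁻²·a⁻¹: zinc (15.5) > copper (13.6)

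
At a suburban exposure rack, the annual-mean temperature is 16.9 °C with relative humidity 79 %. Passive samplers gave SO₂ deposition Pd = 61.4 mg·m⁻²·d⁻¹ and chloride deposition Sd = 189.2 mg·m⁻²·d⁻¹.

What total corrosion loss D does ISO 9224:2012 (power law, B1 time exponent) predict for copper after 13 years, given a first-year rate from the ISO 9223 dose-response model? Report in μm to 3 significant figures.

copper: f(T) = -0.080·(T−10) [T>10 °C] = -0.5520
  SO₂ term: 0.0053·61.4^0.26·exp(0.059·79-0.5520) = 0.9413
  Cl⁻ term: 0.01025·189.2^0.27·exp(0.036·79+0.049·16.9) = 1.661
  sum: 0.9413 + 1.661 → r_corr = 2.602 μm/a
Long-term exponent b (ISO 9224 Table 2, B1) = 0.667
  D(13) = 2.602 × 13^0.667 = 2.602 × 5.534 = 14.4 μm

D(13) = 14.4 μm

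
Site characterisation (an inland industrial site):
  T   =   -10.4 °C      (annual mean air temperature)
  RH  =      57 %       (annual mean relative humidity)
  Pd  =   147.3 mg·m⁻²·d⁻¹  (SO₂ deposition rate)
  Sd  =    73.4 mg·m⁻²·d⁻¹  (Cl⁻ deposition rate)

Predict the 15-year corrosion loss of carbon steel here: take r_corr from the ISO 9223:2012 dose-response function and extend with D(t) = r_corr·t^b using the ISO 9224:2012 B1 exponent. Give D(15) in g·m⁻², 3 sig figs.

carbon steel: temperature factor f = +0.150·(-20.4) = -3.0600
  Pd branch = 1.77·Pd^0.52·e^(0.02·RH+f) = 3.48 μm/a
  Sd branch = 0.102·Sd^0.62·e^(0.033·RH+0.04·T) = 6.332 μm/a
  sum: 3.48 + 6.332 → r_corr = 9.813 μm/a
ISO 9224: D(t) = r_corr · t^b with b = 0.523 (carbon steel, B1)
  D(15) = 9.813 × 15^0.523 = 9.813 × 4.122 = 40.45 μm
  Mass loss = 40.45 μm × 7.85 g/cm³ = 317.5 g·m⁻²

D(15) = 318 g·m⁻²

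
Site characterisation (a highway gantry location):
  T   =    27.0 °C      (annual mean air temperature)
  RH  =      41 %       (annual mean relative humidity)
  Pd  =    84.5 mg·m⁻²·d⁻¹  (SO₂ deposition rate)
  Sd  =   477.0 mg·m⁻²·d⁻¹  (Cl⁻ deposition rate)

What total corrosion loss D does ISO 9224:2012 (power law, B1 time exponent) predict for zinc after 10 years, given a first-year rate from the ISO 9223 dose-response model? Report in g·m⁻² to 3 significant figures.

D(10) = 385 g·m⁻²

zinc: T>10 °C ⇒ hinge -0.071·(27.0−10) = -1.2070
  sulphur-dioxide contribution → 0.1792 μm/a
  chloride contribution → 8.109 μm/a
  ⇒ r_corr(zinc) = 8.288 μm/a
ISO 9224: D(t) = r_corr · t^b with b = 0.813 (zinc, B1)
  D(10) = 8.288 × 10^0.813 = 8.288 × 6.501 = 53.88 μm
  Mass loss = 53.88 μm × 7.14 g/cm³ = 384.7 g·m⁻²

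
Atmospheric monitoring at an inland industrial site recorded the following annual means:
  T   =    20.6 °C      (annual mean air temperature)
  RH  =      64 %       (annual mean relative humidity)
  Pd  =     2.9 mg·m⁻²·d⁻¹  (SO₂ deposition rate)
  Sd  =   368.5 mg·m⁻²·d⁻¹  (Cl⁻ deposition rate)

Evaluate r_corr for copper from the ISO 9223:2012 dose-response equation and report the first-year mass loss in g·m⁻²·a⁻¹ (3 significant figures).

copper: temperature factor f = -0.080·(10.6) = -0.8480
  SO₂ term: 0.0053·2.9^0.26·exp(0.059·64-0.8480) = 0.1307
  Cl⁻ term: 0.01025·368.5^0.27·exp(0.036·64+0.049·20.6) = 1.389
  sum: 0.1307 + 1.389 → r_corr = 1.519 μm/a
Convert to mass loss: 1.519 μm/a × 8.96 g/cm³ = 13.61 g·m⁻²·a⁻¹

r_corr = 13.6 g·m⁻²·a⁻¹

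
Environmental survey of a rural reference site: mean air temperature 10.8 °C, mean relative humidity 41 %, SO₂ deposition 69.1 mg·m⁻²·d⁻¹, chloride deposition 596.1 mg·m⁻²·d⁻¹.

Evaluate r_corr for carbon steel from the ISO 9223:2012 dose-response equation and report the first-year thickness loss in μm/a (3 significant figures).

r_corr = 66.8 μm/a

carbon steel: temperature factor f = -0.054·(0.8) = -0.0432
  sulphur-dioxide contribution → 34.82 μm/a
  chloride contribution → 31.95 μm/a
  total first-year rate 66.78 μm/a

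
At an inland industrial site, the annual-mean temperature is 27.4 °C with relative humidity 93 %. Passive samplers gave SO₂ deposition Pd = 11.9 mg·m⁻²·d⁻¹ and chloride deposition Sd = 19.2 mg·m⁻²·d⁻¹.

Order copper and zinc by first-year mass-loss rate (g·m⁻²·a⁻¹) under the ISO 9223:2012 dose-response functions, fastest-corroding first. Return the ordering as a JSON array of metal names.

["copper", "zinc"]

copper: temperature factor f = -0.080·(17.4) = -1.3920
  SO₂ term: 0.0053·11.9^0.26·exp(0.059·93-1.3920) = 0.6058
  Sd branch = 0.01025·Sd^0.27·e^(0.036·RH+0.049·T) = 2.479 μm/a
  sum: 0.6058 + 2.479 → r_corr = 3.085 μm/a
  mass loss = 3.085 μm/a × 8.96 g/cm³ = 27.64 g·m⁻²·a⁻¹
zinc: f(T) = -0.071·(T−10) [T>10 °C] = -1.2354
  SO₂ term: 0.0129·11.9^0.44·exp(0.046·93-1.2354) = 0.8039
  Cl⁻ term: 0.0175·19.2^0.57·exp(0.008·93+0.085·27.4) = 2.038
  sum: 0.8039 + 2.038 → r_corr = 2.841 μm/a
  mass loss = 2.841 μm/a × 7.14 g/cm³ = 20.29 g·m⁻²·a⁻¹
Ordering by g·m⁻²·a⁻¹: copper (27.6) > zinc (20.3)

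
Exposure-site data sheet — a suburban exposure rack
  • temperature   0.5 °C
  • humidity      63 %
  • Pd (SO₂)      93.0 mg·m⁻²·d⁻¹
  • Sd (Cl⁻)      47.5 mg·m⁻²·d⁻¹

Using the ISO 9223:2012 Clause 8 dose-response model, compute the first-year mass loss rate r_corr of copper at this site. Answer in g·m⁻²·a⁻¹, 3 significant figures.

copper: T≤10 °C ⇒ hinge +0.126·(0.5−10) = -1.1970
  SO₂ term: 0.0053·93.0^0.26·exp(0.059·63-1.1970) = 0.214
  Sd branch = 0.01025·Sd^0.27·e^(0.036·RH+0.049·T) = 0.2878 μm/a
  r_corr = 0.214 + 0.2878 = 0.5018 μm/a
Convert to mass loss: 0.5018 μm/a × 8.96 g/cm³ = 4.496 g·m⁻²·a⁻¹

r_corr = 4.50 g·m⁻²·a⁻¹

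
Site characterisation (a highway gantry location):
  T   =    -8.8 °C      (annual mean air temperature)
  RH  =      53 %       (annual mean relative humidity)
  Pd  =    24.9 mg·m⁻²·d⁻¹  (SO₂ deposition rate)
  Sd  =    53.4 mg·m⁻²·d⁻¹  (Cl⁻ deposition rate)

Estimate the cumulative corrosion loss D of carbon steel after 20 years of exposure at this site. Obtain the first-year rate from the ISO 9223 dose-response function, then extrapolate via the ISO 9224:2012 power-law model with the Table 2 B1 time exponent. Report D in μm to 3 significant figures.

carbon steel: T≤10 °C ⇒ hinge +0.150·(-8.8−10) = -2.8200
  Pd branch = 1.77·Pd^0.52·e^(0.02·RH+f) = 1.62 μm/a
  Cl⁻ term: 0.102·53.4^0.62·exp(0.033·53+0.04·-8.8) = 4.857
  r_corr = 1.62 + 4.857 = 6.478 μm/a
Long-term exponent b (ISO 9224 Table 2, B1) = 0.523
  D(20) = 6.478 × 20^0.523 = 6.478 × 4.791 = 31.04 μm

D(20) = 31.0 μm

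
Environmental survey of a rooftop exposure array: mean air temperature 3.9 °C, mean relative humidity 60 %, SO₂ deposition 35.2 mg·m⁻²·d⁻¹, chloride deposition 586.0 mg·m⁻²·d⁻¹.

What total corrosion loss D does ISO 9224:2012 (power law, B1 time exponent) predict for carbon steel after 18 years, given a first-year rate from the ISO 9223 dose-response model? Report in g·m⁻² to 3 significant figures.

carbon steel: T≤10 °C ⇒ hinge +0.150·(3.9−10) = -0.9150
  sulphur-dioxide contribution → 15 μm/a
  chloride contribution → 44.91 μm/a
  total first-year rate 59.91 μm/a
ISO 9224: D(t) = r_corr · t^b with b = 0.523 (carbon steel, B1)
  D(18) = 59.91 × 18^0.523 = 59.91 × 4.534 = 271.6 μm
  Mass loss = 271.6 μm × 7.85 g/cm³ = 2132 g·m⁻²

D(18) = 2.13e+03 g·m⁻²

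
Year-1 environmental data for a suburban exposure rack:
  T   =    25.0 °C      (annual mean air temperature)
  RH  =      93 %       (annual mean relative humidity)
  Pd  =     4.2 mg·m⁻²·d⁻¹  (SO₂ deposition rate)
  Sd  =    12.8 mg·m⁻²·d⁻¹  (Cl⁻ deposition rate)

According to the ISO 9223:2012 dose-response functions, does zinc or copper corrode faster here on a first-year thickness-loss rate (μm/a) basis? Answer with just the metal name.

zinc: f(T) = -0.071·(T−10) [T>10 °C] = -1.0650
  SO₂ term: 0.0129·4.2^0.44·exp(0.046·93-1.0650) = 0.6028
  Cl⁻ term: 0.0175·12.8^0.57·exp(0.008·93+0.085·25.0) = 1.319
  r_corr = 0.6028 + 1.319 = 1.922 μm/a
copper: f(T) = -0.080·(T−10) [T>10 °C] = -1.2000
  SO₂ term: 0.0053·4.2^0.26·exp(0.059·93-1.2000) = 0.5599
  Sd branch = 0.01025·Sd^0.27·e^(0.036·RH+0.049·T) = 1.976 μm/a
  r_corr = 0.5599 + 1.976 = 2.536 μm/a
Ordering by μm/a: copper (2.54) > zinc (1.92)

copper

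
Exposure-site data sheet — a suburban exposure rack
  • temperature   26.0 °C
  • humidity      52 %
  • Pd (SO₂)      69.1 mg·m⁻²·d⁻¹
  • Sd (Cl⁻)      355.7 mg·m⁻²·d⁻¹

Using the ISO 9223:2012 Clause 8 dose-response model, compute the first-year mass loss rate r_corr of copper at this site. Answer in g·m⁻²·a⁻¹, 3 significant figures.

r_corr = 11.3 g·m⁻²·a⁻¹

copper: f(T) = -0.080·(T−10) [T>10 °C] = -1.2800
  Pd branch = 0.0053·Pd^0.26·e^(0.059·RH+f) = 0.09529 μm/a
  Sd branch = 0.01025·Sd^0.27·e^(0.036·RH+0.049·T) = 1.164 μm/a
  sum: 0.09529 + 1.164 → r_corr = 1.259 μm/a
Convert to mass loss: 1.259 μm/a × 8.96 g/cm³ = 11.28 g·m⁻²·a⁻¹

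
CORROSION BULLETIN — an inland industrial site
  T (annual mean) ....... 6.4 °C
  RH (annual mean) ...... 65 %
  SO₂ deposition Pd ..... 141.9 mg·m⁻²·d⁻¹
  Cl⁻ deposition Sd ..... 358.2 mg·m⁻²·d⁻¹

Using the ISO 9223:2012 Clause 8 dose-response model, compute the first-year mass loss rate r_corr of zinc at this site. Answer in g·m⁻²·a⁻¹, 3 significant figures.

r_corr = 24.5 g·m⁻²·a⁻¹

zinc: temperature factor f = +0.038·(-3.6) = -0.1368
  sulphur-dioxide contribution → 1.98 μm/a
  chloride contribution → 1.449 μm/a
  total first-year rate 3.428 μm/a
Convert to mass loss: 3.428 μm/a × 7.14 g/cm³ = 24.48 g·m⁻²·a⁻¹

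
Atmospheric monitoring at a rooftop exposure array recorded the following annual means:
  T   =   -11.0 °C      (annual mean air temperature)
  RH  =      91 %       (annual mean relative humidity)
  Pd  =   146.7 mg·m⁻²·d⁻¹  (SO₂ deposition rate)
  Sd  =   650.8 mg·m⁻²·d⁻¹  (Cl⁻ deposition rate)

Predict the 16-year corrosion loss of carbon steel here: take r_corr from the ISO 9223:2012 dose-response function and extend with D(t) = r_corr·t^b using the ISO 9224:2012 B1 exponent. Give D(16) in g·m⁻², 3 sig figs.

D(16) = 2.67e+03 g·m⁻²

carbon steel: f(T) = +0.150·(T−10) [T≤10 °C] = -3.1500
  Pd branch = 1.77·Pd^0.52·e^(0.02·RH+f) = 6.265 μm/a
  Sd branch = 0.102·Sd^0.62·e^(0.033·RH+0.04·T) = 73.46 μm/a
  r_corr = 6.265 + 73.46 = 79.72 μm/a
Long-term exponent b (ISO 9224 Table 2, B1) = 0.523
  D(16) = 79.72 × 16^0.523 = 79.72 × 4.263 = 339.9 μm
  Mass loss = 339.9 μm × 7.85 g/cm³ = 2668 g·m⁻²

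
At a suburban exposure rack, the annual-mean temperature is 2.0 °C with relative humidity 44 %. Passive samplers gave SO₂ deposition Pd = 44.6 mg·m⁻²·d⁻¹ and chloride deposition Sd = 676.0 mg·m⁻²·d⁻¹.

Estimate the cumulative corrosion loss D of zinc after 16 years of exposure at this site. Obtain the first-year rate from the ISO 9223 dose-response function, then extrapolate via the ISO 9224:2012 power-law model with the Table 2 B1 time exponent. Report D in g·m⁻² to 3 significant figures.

D(16) = 108 g·m⁻²

zinc: f(T) = +0.038·(T−10) [T≤10 °C] = -0.3040
  SO₂ term: 0.0129·44.6^0.44·exp(0.046·44-0.3040) = 0.3831
  Sd branch = 0.0175·Sd^0.57·e^(0.008·RH+0.085·T) = 1.21 μm/a
  r_corr = 0.3831 + 1.21 = 1.593 μm/a
Long-term exponent b (ISO 9224 Table 2, B1) = 0.813
  D(16) = 1.593 × 16^0.813 = 1.593 × 9.527 = 15.18 μm
  Mass loss = 15.18 μm × 7.14 g/cm³ = 108.4 g·m⁻²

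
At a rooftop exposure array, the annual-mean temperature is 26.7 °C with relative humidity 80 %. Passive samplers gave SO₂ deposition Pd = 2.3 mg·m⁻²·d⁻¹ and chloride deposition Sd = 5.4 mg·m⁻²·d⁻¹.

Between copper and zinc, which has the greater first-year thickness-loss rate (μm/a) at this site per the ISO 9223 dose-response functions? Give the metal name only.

copper

copper: temperature factor f = -0.080·(16.7) = -1.3360
  SO₂ term: 0.0053·2.3^0.26·exp(0.059·80-1.3360) = 0.1941
  Sd branch = 0.01025·Sd^0.27·e^(0.036·RH+0.049·T) = 1.065 μm/a
  r_corr = 0.1941 + 1.065 = 1.259 μm/a
zinc: f(T) = -0.071·(T−10) [T>10 °C] = -1.1857
  Pd branch = 0.0129·Pd^0.44·e^(0.046·RH+f) = 0.2254 μm/a
  Sd branch = 0.0175·Sd^0.57·e^(0.008·RH+0.085·T) = 0.8396 μm/a
  sum: 0.2254 + 0.8396 → r_corr = 1.065 μm/a
Ordering by μm/a: copper (1.26) > zinc (1.07)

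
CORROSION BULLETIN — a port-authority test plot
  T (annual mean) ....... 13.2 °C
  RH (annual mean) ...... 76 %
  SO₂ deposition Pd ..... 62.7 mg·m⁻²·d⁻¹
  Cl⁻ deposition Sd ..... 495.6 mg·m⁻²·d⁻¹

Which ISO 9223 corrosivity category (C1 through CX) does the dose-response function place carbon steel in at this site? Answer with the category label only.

C5

carbon steel: f(T) = -0.054·(T−10) [T>10 °C] = -0.1728
  Pd branch = 1.77·Pd^0.52·e^(0.02·RH+f) = 58.56 μm/a
  Sd branch = 0.102·Sd^0.62·e^(0.033·RH+0.04·T) = 99.56 μm/a
  r_corr = 58.56 + 99.56 = 158.1 μm/a
Category bounds: 80…200 μm/a bracket r_corr ⇒ C5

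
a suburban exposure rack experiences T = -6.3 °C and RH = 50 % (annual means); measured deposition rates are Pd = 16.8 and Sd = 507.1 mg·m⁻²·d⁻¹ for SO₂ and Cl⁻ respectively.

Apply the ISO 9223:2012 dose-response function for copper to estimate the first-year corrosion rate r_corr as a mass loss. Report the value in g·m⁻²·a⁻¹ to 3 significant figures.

copper: f(T) = +0.126·(T−10) [T≤10 °C] = -2.0538
  Pd branch = 0.0053·Pd^0.26·e^(0.059·RH+f) = 0.02704 μm/a
  Cl⁻ term: 0.01025·507.1^0.27·exp(0.036·50+0.049·-6.3) = 0.2448
  r_corr = 0.02704 + 0.2448 = 0.2718 μm/a
Convert to mass loss: 0.2718 μm/a × 8.96 g/cm³ = 2.435 g·m⁻²·a⁻¹

r_corr = 2.44 g·m⁻²·a⁻¹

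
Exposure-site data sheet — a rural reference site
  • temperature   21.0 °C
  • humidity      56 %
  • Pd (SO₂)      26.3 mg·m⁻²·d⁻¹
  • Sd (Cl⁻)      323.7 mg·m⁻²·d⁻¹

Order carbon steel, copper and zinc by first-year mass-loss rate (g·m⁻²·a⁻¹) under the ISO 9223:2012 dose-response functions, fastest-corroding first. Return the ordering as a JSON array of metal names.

carbon steel: temperature factor f = -0.054·(11.0) = -0.5940
  sulphur-dioxide contribution → 16.4 μm/a
  chloride contribution → 53.98 μm/a
  ⇒ r_corr(carbon steel) = 70.38 μm/a
  mass loss = 70.38 μm/a × 7.85 g/cm³ = 552.5 g·m⁻²·a⁻¹
copper: T>10 °C ⇒ hinge -0.080·(21.0−10) = -0.8800
  sulphur-dioxide contribution → 0.14 μm/a
  chloride contribution → 1.025 μm/a
  total first-year rate 1.165 μm/a
  mass loss = 1.165 μm/a × 8.96 g/cm³ = 10.44 g·m⁻²·a⁻¹
zinc: T>10 °C ⇒ hinge -0.071·(21.0−10) = -0.7810
  sulphur-dioxide contribution → 0.3273 μm/a
  chloride contribution → 4.401 μm/a
  total first-year rate 4.729 μm/a
  mass loss = 4.729 μm/a × 7.14 g/cm³ = 33.76 g·m⁻²·a⁻¹
Ordering by g·m⁻²·a⁻¹: carbon steel (553) > zinc (33.8) > copper (10.4)

["carbon steel", "zinc", "copper"]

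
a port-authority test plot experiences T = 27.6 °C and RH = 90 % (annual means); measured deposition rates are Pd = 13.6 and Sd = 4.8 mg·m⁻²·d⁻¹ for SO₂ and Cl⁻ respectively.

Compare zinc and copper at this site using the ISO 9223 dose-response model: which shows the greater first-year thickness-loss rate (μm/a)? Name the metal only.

copper

zinc: T>10 °C ⇒ hinge -0.071·(27.6−10) = -1.2496
  SO₂ term: 0.0129·13.6^0.44·exp(0.046·90-1.2496) = 0.7322
  Sd branch = 0.0175·Sd^0.57·e^(0.008·RH+0.085·T) = 0.9181 μm/a
  sum: 0.7322 + 0.9181 → r_corr = 1.65 μm/a
copper: f(T) = -0.080·(T−10) [T>10 °C] = -1.4080
  Pd branch = 0.0053·Pd^0.26·e^(0.059·RH+f) = 0.5171 μm/a
  Cl⁻ term: 0.01025·4.8^0.27·exp(0.036·90+0.049·27.6) = 1.546
  sum: 0.5171 + 1.546 → r_corr = 2.063 μm/a
Ordering by μm/a: copper (2.06) > zinc (1.65)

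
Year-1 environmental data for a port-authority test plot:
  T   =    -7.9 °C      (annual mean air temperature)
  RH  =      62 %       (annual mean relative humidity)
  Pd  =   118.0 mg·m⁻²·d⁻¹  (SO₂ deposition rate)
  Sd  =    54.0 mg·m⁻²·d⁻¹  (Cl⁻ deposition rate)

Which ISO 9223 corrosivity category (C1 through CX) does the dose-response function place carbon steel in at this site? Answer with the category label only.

carbon steel: f(T) = +0.150·(T−10) [T≤10 °C] = -2.6850
  sulphur-dioxide contribution → 4.987 μm/a
  chloride contribution → 6.824 μm/a
  total first-year rate 11.81 μm/a
11.8 μm/a falls in (1.3, 25] for carbon steel → category C2

C2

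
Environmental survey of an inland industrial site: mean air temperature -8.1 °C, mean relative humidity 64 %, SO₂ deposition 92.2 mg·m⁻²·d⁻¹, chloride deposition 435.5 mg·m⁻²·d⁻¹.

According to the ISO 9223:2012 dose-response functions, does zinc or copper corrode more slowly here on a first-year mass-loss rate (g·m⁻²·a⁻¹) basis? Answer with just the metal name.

copper

zinc: T≤10 °C ⇒ hinge +0.038·(-8.1−10) = -0.6878
  Pd branch = 0.0129·Pd^0.44·e^(0.046·RH+f) = 0.9014 μm/a
  Cl⁻ term: 0.0175·435.5^0.57·exp(0.008·64+0.085·-8.1) = 0.4684
  sum: 0.9014 + 0.4684 → r_corr = 1.37 μm/a
  mass loss = 1.37 μm/a × 7.14 g/cm³ = 9.78 g·m⁻²·a⁻¹
copper: f(T) = +0.126·(T−10) [T≤10 °C] = -2.2806
  SO₂ term: 0.0053·92.2^0.26·exp(0.059·64-2.2806) = 0.07666
  Cl⁻ term: 0.01025·435.5^0.27·exp(0.036·64+0.049·-8.1) = 0.356
  sum: 0.07666 + 0.356 → r_corr = 0.4327 μm/a
  mass loss = 0.4327 μm/a × 8.96 g/cm³ = 3.877 g·m⁻²·a⁻¹
Ordering by g·m⁻²·a⁻¹: zinc (9.78) > copper (3.88)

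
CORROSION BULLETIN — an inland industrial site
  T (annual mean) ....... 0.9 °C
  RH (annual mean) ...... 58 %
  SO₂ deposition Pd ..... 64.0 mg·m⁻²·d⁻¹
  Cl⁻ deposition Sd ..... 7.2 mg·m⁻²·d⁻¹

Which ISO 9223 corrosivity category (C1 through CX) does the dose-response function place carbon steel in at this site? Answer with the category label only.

C2

carbon steel: T≤10 °C ⇒ hinge +0.150·(0.9−10) = -1.3650
  Pd branch = 1.77·Pd^0.52·e^(0.02·RH+f) = 12.54 μm/a
  Cl⁻ term: 0.102·7.2^0.62·exp(0.033·58+0.04·0.9) = 2.438
  r_corr = 12.54 + 2.438 = 14.97 μm/a
Category bounds: 1.3…25 μm/a bracket r_corr ⇒ C2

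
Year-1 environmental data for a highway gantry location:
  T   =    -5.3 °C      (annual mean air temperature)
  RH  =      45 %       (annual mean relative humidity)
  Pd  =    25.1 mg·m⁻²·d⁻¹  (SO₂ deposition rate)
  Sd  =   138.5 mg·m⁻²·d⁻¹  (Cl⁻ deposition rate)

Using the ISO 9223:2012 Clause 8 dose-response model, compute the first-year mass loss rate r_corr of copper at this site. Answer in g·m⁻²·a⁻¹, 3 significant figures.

r_corr = 1.58 g·m⁻²·a⁻¹

copper: f(T) = +0.126·(T−10) [T≤10 °C] = -1.9278
  Pd branch = 0.0053·Pd^0.26·e^(0.059·RH+f) = 0.02535 μm/a
  Sd branch = 0.01025·Sd^0.27·e^(0.036·RH+0.049·T) = 0.1512 μm/a
  sum: 0.02535 + 0.1512 → r_corr = 0.1766 μm/a
Convert to mass loss: 0.1766 μm/a × 8.96 g/cm³ = 1.582 g·m⁻²·a⁻¹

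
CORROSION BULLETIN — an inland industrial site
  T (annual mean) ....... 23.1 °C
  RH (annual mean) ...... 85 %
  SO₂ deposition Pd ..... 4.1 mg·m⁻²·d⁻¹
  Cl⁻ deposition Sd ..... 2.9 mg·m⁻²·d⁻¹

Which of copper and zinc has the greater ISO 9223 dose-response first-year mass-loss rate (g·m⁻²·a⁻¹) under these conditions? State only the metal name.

copper: f(T) = -0.080·(T−10) [T>10 °C] = -1.0480
  SO₂ term: 0.0053·4.1^0.26·exp(0.059·85-1.0480) = 0.4041
  Cl⁻ term: 0.01025·2.9^0.27·exp(0.036·85+0.049·23.1) = 0.9038
  sum: 0.4041 + 0.9038 → r_corr = 1.308 μm/a
  mass loss = 1.308 μm/a × 8.96 g/cm³ = 11.72 g·m⁻²·a⁻¹
zinc: temperature factor f = -0.071·(13.1) = -0.9301
  SO₂ term: 0.0129·4.1^0.44·exp(0.046·85-0.9301) = 0.4725
  Cl⁻ term: 0.0175·2.9^0.57·exp(0.008·85+0.085·23.1) = 0.4515
  sum: 0.4725 + 0.4515 → r_corr = 0.924 μm/a
  mass loss = 0.924 μm/a × 7.14 g/cm³ = 6.597 g·m⁻²·a⁻¹
Ordering by g·m⁻²·a⁻¹: copper (11.7) > zinc (6.6)

copper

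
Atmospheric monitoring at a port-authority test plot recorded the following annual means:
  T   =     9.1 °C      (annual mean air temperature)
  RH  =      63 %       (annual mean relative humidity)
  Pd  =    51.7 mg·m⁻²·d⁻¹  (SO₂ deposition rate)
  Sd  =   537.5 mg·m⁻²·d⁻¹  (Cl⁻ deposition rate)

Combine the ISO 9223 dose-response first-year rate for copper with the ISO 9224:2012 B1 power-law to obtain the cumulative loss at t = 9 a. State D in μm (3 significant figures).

copper: T≤10 °C ⇒ hinge +0.126·(9.1−10) = -0.1134
  sulphur-dioxide contribution → 0.543 μm/a
  chloride contribution → 0.8444 μm/a
  ⇒ r_corr(copper) = 1.387 μm/a
ISO 9224: D(t) = r_corr · t^b with b = 0.667 (copper, B1)
  D(9) = 1.387 × 9^0.667 = 1.387 × 4.33 = 6.007 μm

D(9) = 6.01 μm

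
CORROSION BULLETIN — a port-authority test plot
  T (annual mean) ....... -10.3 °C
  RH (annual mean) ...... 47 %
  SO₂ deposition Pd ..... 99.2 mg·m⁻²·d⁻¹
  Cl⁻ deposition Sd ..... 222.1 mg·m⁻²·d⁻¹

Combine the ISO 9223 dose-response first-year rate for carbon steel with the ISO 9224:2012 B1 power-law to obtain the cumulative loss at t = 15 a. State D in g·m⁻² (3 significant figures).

carbon steel: T≤10 °C ⇒ hinge +0.150·(-10.3−10) = -3.0450
  sulphur-dioxide contribution → 2.355 μm/a
  chloride contribution → 9.081 μm/a
  total first-year rate 11.44 μm/a
ISO 9224: D(t) = r_corr · t^b with b = 0.523 (carbon steel, B1)
  D(15) = 11.44 × 15^0.523 = 11.44 × 4.122 = 47.14 μm
  Mass loss = 47.14 μm × 7.85 g/cm³ = 370 g·m⁻²

D(15) = 370 g·m⁻²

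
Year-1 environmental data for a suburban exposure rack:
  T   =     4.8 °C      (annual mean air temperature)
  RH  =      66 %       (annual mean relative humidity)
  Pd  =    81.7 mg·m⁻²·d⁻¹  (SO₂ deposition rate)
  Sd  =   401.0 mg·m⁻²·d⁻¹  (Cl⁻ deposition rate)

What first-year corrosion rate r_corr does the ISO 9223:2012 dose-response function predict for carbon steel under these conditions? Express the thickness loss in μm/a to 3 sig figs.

r_corr = 74.8 μm/a

carbon steel: T≤10 °C ⇒ hinge +0.150·(4.8−10) = -0.7800
  SO₂ term: 1.77·81.7^0.52·exp(0.02·66-0.7800) = 29.98
  Sd branch = 0.102·Sd^0.62·e^(0.033·RH+0.04·T) = 44.86 μm/a
  r_corr = 29.98 + 44.86 = 74.84 μm/a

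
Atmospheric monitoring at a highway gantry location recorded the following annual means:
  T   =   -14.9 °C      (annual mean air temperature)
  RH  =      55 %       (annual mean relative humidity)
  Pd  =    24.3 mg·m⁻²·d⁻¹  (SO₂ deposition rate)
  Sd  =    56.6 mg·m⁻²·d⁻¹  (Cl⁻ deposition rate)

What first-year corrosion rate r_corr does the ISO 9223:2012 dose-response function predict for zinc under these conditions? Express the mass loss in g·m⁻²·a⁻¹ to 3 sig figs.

r_corr = 2.37 g·m⁻²·a⁻¹

zinc: T≤10 °C ⇒ hinge +0.038·(-14.9−10) = -0.9462
  sulphur-dioxide contribution → 0.2559 μm/a
  chloride contribution → 0.07642 μm/a
  total first-year rate 0.3323 μm/a
Convert to mass loss: 0.3323 μm/a × 7.14 g/cm³ = 2.373 g·m⁻²·a⁻¹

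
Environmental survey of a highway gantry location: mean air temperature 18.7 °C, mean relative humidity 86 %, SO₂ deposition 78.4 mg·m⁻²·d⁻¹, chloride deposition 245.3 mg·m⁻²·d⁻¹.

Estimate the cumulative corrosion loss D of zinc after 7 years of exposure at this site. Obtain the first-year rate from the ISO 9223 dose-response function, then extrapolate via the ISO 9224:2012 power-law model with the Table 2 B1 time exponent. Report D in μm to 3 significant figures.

D(7) = 31.2 μm

zinc: temperature factor f = -0.071·(8.7) = -0.6177
  SO₂ term: 0.0129·78.4^0.44·exp(0.046·86-0.6177) = 2.477
  Sd branch = 0.0175·Sd^0.57·e^(0.008·RH+0.085·T) = 3.929 μm/a
  sum: 2.477 + 3.929 → r_corr = 6.406 μm/a
ISO 9224: D(t) = r_corr · t^b with b = 0.813 (zinc, B1)
  D(7) = 6.406 × 7^0.813 = 6.406 × 4.865 = 31.16 μm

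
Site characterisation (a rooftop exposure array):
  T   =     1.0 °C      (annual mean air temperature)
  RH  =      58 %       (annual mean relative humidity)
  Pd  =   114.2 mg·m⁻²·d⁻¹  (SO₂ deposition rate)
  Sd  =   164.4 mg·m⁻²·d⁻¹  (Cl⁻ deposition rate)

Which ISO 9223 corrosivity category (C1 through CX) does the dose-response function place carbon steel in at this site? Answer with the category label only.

C3

carbon steel: T≤10 °C ⇒ hinge +0.150·(1.0−10) = -1.3500
  SO₂ term: 1.77·114.2^0.52·exp(0.02·58-1.3500) = 17.2
  Cl⁻ term: 0.102·164.4^0.62·exp(0.033·58+0.04·1.0) = 17.02
  r_corr = 17.2 + 17.02 = 34.22 μm/a
34.2 μm/a falls in (25, 50] for carbon steel → category C3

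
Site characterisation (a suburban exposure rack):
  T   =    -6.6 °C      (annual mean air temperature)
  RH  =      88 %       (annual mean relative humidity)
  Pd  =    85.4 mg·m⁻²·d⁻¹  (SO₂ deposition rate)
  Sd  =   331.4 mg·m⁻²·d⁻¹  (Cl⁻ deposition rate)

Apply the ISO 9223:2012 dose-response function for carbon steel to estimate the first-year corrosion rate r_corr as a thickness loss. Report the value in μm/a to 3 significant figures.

carbon steel: temperature factor f = +0.150·(-16.6) = -2.4900
  SO₂ term: 1.77·85.4^0.52·exp(0.02·88-2.4900) = 8.616
  Cl⁻ term: 0.102·331.4^0.62·exp(0.033·88+0.04·-6.6) = 52.21
  r_corr = 8.616 + 52.21 = 60.83 μm/a

r_corr = 60.8 μm/a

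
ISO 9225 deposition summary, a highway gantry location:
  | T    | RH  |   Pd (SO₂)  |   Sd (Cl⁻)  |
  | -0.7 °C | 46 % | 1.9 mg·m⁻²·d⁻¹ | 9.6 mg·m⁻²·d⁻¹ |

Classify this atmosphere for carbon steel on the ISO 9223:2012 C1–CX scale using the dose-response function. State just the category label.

C2

carbon steel: f(T) = +0.150·(T−10) [T≤10 °C] = -1.6050
  SO₂ term: 1.77·1.9^0.52·exp(0.02·46-1.6050) = 1.246
  Cl⁻ term: 0.102·9.6^0.62·exp(0.033·46+0.04·-0.7) = 1.84
  r_corr = 1.246 + 1.84 = 3.085 μm/a
Category bounds: 1.3…25 μm/a bracket r_corr ⇒ C2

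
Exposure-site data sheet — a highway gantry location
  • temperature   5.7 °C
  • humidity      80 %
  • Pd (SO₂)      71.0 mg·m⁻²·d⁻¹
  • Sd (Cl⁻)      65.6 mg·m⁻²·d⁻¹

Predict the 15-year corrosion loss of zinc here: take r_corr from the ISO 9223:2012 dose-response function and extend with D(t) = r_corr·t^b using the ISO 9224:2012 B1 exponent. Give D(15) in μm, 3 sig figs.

zinc: T≤10 °C ⇒ hinge +0.038·(5.7−10) = -0.1634
  sulphur-dioxide contribution → 2.834 μm/a
  chloride contribution → 0.5848 μm/a
  ⇒ r_corr(zinc) = 3.419 μm/a
ISO 9224: D(t) = r_corr · t^b with b = 0.813 (zinc, B1)
  D(15) = 3.419 × 15^0.813 = 3.419 × 9.04 = 30.9 μm

D(15) = 30.9 μm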